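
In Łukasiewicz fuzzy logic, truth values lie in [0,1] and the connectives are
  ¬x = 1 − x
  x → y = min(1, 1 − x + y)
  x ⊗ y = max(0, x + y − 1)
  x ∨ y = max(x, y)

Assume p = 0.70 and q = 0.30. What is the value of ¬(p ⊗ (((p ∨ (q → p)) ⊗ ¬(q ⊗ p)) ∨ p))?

0.30

q → p = min(1, 1 − 0.30 + 0.70) = min(1, 1.40) = 1.00
p ∨ (q → p) = max(0.70, 1.00) = 1.00
q ⊗ p = max(0, 0.30 + 0.70 − 1) = max(0, 0.00) = 0.00
¬(q ⊗ p) = 1 − 0.00 = 1.00
(p ∨ (q → p)) ⊗ ¬(q ⊗ p) = max(0, 1.00 + 1.00 − 1) = max(0, 1.00) = 1.00
((p ∨ (q → p)) ⊗ ¬(q ⊗ p)) ∨ p = max(1.00, 0.70) = 1.00
p ⊗ (((p ∨ (q → p)) ⊗ ¬(q ⊗ p)) ∨ p) = max(0, 0.70 + 1.00 − 1) = max(0, 0.70) = 0.70
¬(p ⊗ (((p ∨ (q → p)) ⊗ ¬(q ⊗ p)) ∨ p)) = 1 − 0.70 = 0.30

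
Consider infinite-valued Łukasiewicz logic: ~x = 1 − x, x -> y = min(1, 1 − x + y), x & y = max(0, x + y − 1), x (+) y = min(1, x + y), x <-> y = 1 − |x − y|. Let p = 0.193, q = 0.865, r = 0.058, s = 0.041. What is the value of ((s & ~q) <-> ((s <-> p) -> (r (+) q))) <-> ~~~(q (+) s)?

0.906

~q = 1 − 0.865 = 0.135
s & ~q = max(0, 0.041 + 0.135 − 1) = max(0, -0.824) = 0.000
s <-> p = 1 − |0.041 − 0.193| = 1 − 0.152 = 0.848
r (+) q = min(1, 0.058 + 0.865) = min(1, 0.923) = 0.923
(s <-> p) -> (r (+) q) = min(1, 1 − 0.848 + 0.923) = min(1, 1.075) = 1.000
(s & ~q) <-> ((s <-> p) -> (r (+) q)) = 1 − |0.000 − 1.000| = 1 − 1.000 = 0.000
q (+) s = min(1, 0.865 + 0.041) = min(1, 0.906) = 0.906
~(q (+) s) = 1 − 0.906 = 0.094
~~(q (+) s) = 1 − 0.094 = 0.906
~~~(q (+) s) = 1 − 0.906 = 0.094
((s & ~q) <-> ((s <-> p) -> (r (+) q))) <-> ~~~(q (+) s) = 1 − |0.000 − 0.094| = 1 − 0.094 = 0.906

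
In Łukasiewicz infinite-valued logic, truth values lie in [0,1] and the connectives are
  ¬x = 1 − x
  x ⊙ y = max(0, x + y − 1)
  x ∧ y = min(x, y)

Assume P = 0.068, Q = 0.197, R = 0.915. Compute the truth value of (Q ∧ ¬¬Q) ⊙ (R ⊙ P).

¬Q = 1 − 0.197 = 0.803
¬¬Q = 1 − 0.803 = 0.197
Q ∧ ¬¬Q = min(0.197, 0.197) = 0.197
R ⊙ P = max(0, 0.915 + 0.068 − 1) = max(0, -0.017) = 0.000
(Q ∧ ¬¬Q) ⊙ (R ⊙ P) = max(0, 0.197 + 0.000 − 1) = max(0, -0.803) = 0.000

0.000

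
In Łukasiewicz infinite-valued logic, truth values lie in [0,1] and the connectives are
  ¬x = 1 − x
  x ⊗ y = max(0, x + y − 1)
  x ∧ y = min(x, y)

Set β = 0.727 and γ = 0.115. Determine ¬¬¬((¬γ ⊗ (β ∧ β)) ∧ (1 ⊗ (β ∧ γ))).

¬γ = 1 − 0.115 = 0.885
β ∧ β = min(0.727, 0.727) = 0.727
¬γ ⊗ (β ∧ β) = max(0, 0.885 + 0.727 − 1) = max(0, 0.612) = 0.612
β ∧ γ = min(0.727, 0.115) = 0.115
1 ⊗ (β ∧ γ) = max(0, 1.000 + 0.115 − 1) = max(0, 0.115) = 0.115
(¬γ ⊗ (β ∧ β)) ∧ (1 ⊗ (β ∧ γ)) = min(0.612, 0.115) = 0.115
¬((¬γ ⊗ (β ∧ β)) ∧ (1 ⊗ (β ∧ γ))) = 1 − 0.115 = 0.885
¬¬((¬γ ⊗ (β ∧ β)) ∧ (1 ⊗ (β ∧ γ))) = 1 − 0.885 = 0.115
¬¬¬((¬γ ⊗ (β ∧ β)) ∧ (1 ⊗ (β ∧ γ))) = 1 − 0.115 = 0.885

0.885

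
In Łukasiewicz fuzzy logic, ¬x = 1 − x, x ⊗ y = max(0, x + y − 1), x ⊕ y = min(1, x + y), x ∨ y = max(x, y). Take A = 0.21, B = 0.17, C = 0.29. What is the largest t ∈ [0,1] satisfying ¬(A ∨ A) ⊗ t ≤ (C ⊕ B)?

0.67

A ∨ A = max(0.21, 0.21) = 0.21
¬(A ∨ A) = 1 − 0.21 = 0.79
So the left factor is ¬(A ∨ A) = 0.79.
C ⊕ B = min(1, 0.29 + 0.17) = min(1, 0.46) = 0.46
So the right-hand bound is C ⊕ B = 0.46.
The residuum of the Łukasiewicz t-norm gives the supremum: min(1, 1 − 0.79 + 0.46).
1 − 0.79 + 0.46 = 0.67, so t = min(1, 0.67) = 0.67.
Check: 0.79 ⊗ 0.67 = max(0, 0.46) = 0.46 ≤ 0.46.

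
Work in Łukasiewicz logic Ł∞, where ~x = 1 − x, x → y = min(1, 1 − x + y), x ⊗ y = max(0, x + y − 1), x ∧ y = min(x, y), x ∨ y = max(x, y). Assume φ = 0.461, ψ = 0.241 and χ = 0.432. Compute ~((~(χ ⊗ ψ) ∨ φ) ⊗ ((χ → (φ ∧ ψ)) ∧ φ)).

χ ⊗ ψ = max(0, 0.432 + 0.241 − 1) = max(0, -0.327) = 0.000
~(χ ⊗ ψ) = 1 − 0.000 = 1.000
~(χ ⊗ ψ) ∨ φ = max(1.000, 0.461) = 1.000
φ ∧ ψ = min(0.461, 0.241) = 0.241
χ → (φ ∧ ψ) = min(1, 1 − 0.432 + 0.241) = min(1, 0.809) = 0.809
(χ → (φ ∧ ψ)) ∧ φ = min(0.809, 0.461) = 0.461
(~(χ ⊗ ψ) ∨ φ) ⊗ ((χ → (φ ∧ ψ)) ∧ φ) = max(0, 1.000 + 0.461 − 1) = max(0, 0.461) = 0.461
~((~(χ ⊗ ψ) ∨ φ) ⊗ ((χ → (φ ∧ ψ)) ∧ φ)) = 1 − 0.461 = 0.539

0.539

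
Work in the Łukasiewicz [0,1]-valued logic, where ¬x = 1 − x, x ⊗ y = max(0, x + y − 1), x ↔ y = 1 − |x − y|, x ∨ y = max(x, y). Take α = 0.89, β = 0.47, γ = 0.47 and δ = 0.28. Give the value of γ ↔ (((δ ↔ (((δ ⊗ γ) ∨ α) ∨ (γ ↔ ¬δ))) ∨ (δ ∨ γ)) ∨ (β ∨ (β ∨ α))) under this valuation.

0.58

δ ⊗ γ = max(0, 0.28 + 0.47 − 1) = max(0, -0.25) = 0.00
(δ ⊗ γ) ∨ α = max(0.00, 0.89) = 0.89
¬δ = 1 − 0.28 = 0.72
γ ↔ ¬δ = 1 − |0.47 − 0.72| = 1 − 0.25 = 0.75
((δ ⊗ γ) ∨ α) ∨ (γ ↔ ¬δ) = max(0.89, 0.75) = 0.89
δ ↔ (((δ ⊗ γ) ∨ α) ∨ (γ ↔ ¬δ)) = 1 − |0.28 − 0.89| = 1 − 0.61 = 0.39
δ ∨ γ = max(0.28, 0.47) = 0.47
(δ ↔ (((δ ⊗ γ) ∨ α) ∨ (γ ↔ ¬δ))) ∨ (δ ∨ γ) = max(0.39, 0.47) = 0.47
β ∨ α = max(0.47, 0.89) = 0.89
β ∨ (β ∨ α) = max(0.47, 0.89) = 0.89
((δ ↔ (((δ ⊗ γ) ∨ α) ∨ (γ ↔ ¬δ))) ∨ (δ ∨ γ)) ∨ (β ∨ (β ∨ α)) = max(0.47, 0.89) = 0.89
γ ↔ (((δ ↔ (((δ ⊗ γ) ∨ α) ∨ (γ ↔ ¬δ))) ∨ (δ ∨ γ)) ∨ (β ∨ (β ∨ α))) = 1 − |0.47 − 0.89| = 1 − 0.42 = 0.58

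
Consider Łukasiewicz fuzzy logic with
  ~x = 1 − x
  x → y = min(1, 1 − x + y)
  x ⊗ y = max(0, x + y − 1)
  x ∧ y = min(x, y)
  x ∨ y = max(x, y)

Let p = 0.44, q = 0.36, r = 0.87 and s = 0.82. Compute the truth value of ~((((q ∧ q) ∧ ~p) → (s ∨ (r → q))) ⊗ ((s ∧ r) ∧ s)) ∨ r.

q ∧ q = min(0.36, 0.36) = 0.36
~p = 1 − 0.44 = 0.56
(q ∧ q) ∧ ~p = min(0.36, 0.56) = 0.36
r → q = min(1, 1 − 0.87 + 0.36) = min(1, 0.49) = 0.49
s ∨ (r → q) = max(0.82, 0.49) = 0.82
((q ∧ q) ∧ ~p) → (s ∨ (r → q)) = min(1, 1 − 0.36 + 0.82) = min(1, 1.46) = 1.00
s ∧ r = min(0.82, 0.87) = 0.82
(s ∧ r) ∧ s = min(0.82, 0.82) = 0.82
(((q ∧ q) ∧ ~p) → (s ∨ (r → q))) ⊗ ((s ∧ r) ∧ s) = max(0, 1.00 + 0.82 − 1) = max(0, 0.82) = 0.82
~((((q ∧ q) ∧ ~p) → (s ∨ (r → q))) ⊗ ((s ∧ r) ∧ s)) = 1 − 0.82 = 0.18
~((((q ∧ q) ∧ ~p) → (s ∨ (r → q))) ⊗ ((s ∧ r) ∧ s)) ∨ r = max(0.18, 0.87) = 0.87

0.87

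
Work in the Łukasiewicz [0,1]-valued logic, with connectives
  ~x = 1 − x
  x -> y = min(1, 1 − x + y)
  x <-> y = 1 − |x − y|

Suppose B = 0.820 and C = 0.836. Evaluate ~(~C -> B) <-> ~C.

~C = 1 − 0.836 = 0.164
~C -> B = min(1, 1 − 0.164 + 0.820) = min(1, 1.656) = 1.000
~(~C -> B) = 1 − 1.000 = 0.000
~(~C -> B) <-> ~C = 1 − |0.000 − 0.164| = 1 − 0.164 = 0.836

0.836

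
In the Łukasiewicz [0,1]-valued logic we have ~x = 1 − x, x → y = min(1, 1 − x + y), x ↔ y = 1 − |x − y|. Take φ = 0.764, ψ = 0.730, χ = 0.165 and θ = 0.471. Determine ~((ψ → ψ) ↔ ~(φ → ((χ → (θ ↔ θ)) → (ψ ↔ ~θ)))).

ψ → ψ = min(1, 1 − 0.730 + 0.730) = min(1, 1.000) = 1.000
θ ↔ θ = 1 − |0.471 − 0.471| = 1 − 0.000 = 1.000
χ → (θ ↔ θ) = min(1, 1 − 0.165 + 1.000) = min(1, 1.835) = 1.000
~θ = 1 − 0.471 = 0.529
ψ ↔ ~θ = 1 − |0.730 − 0.529| = 1 − 0.201 = 0.799
(χ → (θ ↔ θ)) → (ψ ↔ ~θ) = min(1, 1 − 1.000 + 0.799) = min(1, 0.799) = 0.799
φ → ((χ → (θ ↔ θ)) → (ψ ↔ ~θ)) = min(1, 1 − 0.764 + 0.799) = min(1, 1.035) = 1.000
~(φ → ((χ → (θ ↔ θ)) → (ψ ↔ ~θ))) = 1 − 1.000 = 0.000
(ψ → ψ) ↔ ~(φ → ((χ → (θ ↔ θ)) → (ψ ↔ ~θ))) = 1 − |1.000 − 0.000| = 1 − 1.000 = 0.000
~((ψ → ψ) ↔ ~(φ → ((χ → (θ ↔ θ)) → (ψ ↔ ~θ)))) = 1 − 0.000 = 1.000

1.000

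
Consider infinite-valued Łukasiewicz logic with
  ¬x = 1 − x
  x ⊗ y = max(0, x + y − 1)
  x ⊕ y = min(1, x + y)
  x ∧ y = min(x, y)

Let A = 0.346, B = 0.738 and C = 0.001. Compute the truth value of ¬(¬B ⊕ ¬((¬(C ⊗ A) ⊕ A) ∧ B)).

¬B = 1 − 0.738 = 0.262
C ⊗ A = max(0, 0.001 + 0.346 − 1) = max(0, -0.653) = 0.000
¬(C ⊗ A) = 1 − 0.000 = 1.000
¬(C ⊗ A) ⊕ A = min(1, 1.000 + 0.346) = min(1, 1.346) = 1.000
(¬(C ⊗ A) ⊕ A) ∧ B = min(1.000, 0.738) = 0.738
¬((¬(C ⊗ A) ⊕ A) ∧ B) = 1 − 0.738 = 0.262
¬B ⊕ ¬((¬(C ⊗ A) ⊕ A) ∧ B) = min(1, 0.262 + 0.262) = min(1, 0.524) = 0.524
¬(¬B ⊕ ¬((¬(C ⊗ A) ⊕ A) ∧ B)) = 1 − 0.524 = 0.476

0.476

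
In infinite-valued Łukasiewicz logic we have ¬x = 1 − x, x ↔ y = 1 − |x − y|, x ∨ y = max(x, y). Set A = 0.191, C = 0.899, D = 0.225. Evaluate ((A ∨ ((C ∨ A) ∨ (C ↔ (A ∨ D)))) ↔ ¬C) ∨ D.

C ∨ A = max(0.899, 0.191) = 0.899
A ∨ D = max(0.191, 0.225) = 0.225
C ↔ (A ∨ D) = 1 − |0.899 − 0.225| = 1 − 0.674 = 0.326
(C ∨ A) ∨ (C ↔ (A ∨ D)) = max(0.899, 0.326) = 0.899
A ∨ ((C ∨ A) ∨ (C ↔ (A ∨ D))) = max(0.191, 0.899) = 0.899
¬C = 1 − 0.899 = 0.101
(A ∨ ((C ∨ A) ∨ (C ↔ (A ∨ D)))) ↔ ¬C = 1 − |0.899 − 0.101| = 1 − 0.798 = 0.202
((A ∨ ((C ∨ A) ∨ (C ↔ (A ∨ D)))) ↔ ¬C) ∨ D = max(0.202, 0.225) = 0.225

0.225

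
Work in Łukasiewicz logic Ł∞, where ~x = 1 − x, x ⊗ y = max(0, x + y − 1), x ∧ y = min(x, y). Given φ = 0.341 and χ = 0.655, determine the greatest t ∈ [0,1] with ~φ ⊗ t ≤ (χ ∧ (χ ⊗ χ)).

0.651

~φ = 1 − 0.341 = 0.659
So the left factor is ~φ = 0.659.
χ ⊗ χ = max(0, 0.655 + 0.655 − 1) = max(0, 0.310) = 0.310
χ ∧ (χ ⊗ χ) = min(0.655, 0.310) = 0.310
So the right-hand bound is χ ∧ (χ ⊗ χ) = 0.310.
The residuum of the Łukasiewicz t-norm gives the supremum: min(1, 1 − 0.659 + 0.310).
1 − 0.659 + 0.310 = 0.651, so t = min(1, 0.651) = 0.651.
Check: 0.659 ⊗ 0.651 = max(0, 0.310) = 0.310 ≤ 0.310.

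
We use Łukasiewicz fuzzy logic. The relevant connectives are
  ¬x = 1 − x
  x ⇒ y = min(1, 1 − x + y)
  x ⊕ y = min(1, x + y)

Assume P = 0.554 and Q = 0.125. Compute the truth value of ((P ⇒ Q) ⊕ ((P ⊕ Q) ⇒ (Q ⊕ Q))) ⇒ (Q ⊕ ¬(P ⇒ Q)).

0.554

P ⇒ Q = min(1, 1 − 0.554 + 0.125) = min(1, 0.571) = 0.571
P ⊕ Q = min(1, 0.554 + 0.125) = min(1, 0.679) = 0.679
Q ⊕ Q = min(1, 0.125 + 0.125) = min(1, 0.250) = 0.250
(P ⊕ Q) ⇒ (Q ⊕ Q) = min(1, 1 − 0.679 + 0.250) = min(1, 0.571) = 0.571
(P ⇒ Q) ⊕ ((P ⊕ Q) ⇒ (Q ⊕ Q)) = min(1, 0.571 + 0.571) = min(1, 1.142) = 1.000
¬(P ⇒ Q) = 1 − 0.571 = 0.429
Q ⊕ ¬(P ⇒ Q) = min(1, 0.125 + 0.429) = min(1, 0.554) = 0.554
((P ⇒ Q) ⊕ ((P ⊕ Q) ⇒ (Q ⊕ Q))) ⇒ (Q ⊕ ¬(P ⇒ Q)) = min(1, 1 − 1.000 + 0.554) = min(1, 0.554) = 0.554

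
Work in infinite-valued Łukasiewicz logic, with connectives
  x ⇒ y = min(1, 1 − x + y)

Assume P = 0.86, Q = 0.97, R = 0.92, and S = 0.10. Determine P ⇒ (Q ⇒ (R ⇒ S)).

0.35

R ⇒ S = min(1, 1 − 0.92 + 0.10) = min(1, 0.18) = 0.18
Q ⇒ (R ⇒ S) = min(1, 1 − 0.97 + 0.18) = min(1, 0.21) = 0.21
P ⇒ (Q ⇒ (R ⇒ S)) = min(1, 1 − 0.86 + 0.21) = min(1, 0.35) = 0.35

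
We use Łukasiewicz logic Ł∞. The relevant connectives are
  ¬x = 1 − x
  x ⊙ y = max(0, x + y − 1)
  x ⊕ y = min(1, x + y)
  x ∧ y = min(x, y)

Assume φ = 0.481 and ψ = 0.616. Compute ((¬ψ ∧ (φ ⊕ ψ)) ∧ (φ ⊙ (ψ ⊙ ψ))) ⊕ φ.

0.481

¬ψ = 1 − 0.616 = 0.384
φ ⊕ ψ = min(1, 0.481 + 0.616) = min(1, 1.097) = 1.000
¬ψ ∧ (φ ⊕ ψ) = min(0.384, 1.000) = 0.384
ψ ⊙ ψ = max(0, 0.616 + 0.616 − 1) = max(0, 0.232) = 0.232
φ ⊙ (ψ ⊙ ψ) = max(0, 0.481 + 0.232 − 1) = max(0, -0.287) = 0.000
(¬ψ ∧ (φ ⊕ ψ)) ∧ (φ ⊙ (ψ ⊙ ψ)) = min(0.384, 0.000) = 0.000
((¬ψ ∧ (φ ⊕ ψ)) ∧ (φ ⊙ (ψ ⊙ ψ))) ⊕ φ = min(1, 0.000 + 0.481) = min(1, 0.481) = 0.481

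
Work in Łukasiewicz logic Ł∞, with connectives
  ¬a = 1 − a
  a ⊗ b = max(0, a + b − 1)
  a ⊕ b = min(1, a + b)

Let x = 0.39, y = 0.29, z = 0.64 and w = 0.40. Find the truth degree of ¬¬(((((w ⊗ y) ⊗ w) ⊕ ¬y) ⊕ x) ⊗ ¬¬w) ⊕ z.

w ⊗ y = max(0, 0.40 + 0.29 − 1) = max(0, -0.31) = 0.00
(w ⊗ y) ⊗ w = max(0, 0.00 + 0.40 − 1) = max(0, -0.60) = 0.00
¬y = 1 − 0.29 = 0.71
((w ⊗ y) ⊗ w) ⊕ ¬y = min(1, 0.00 + 0.71) = min(1, 0.71) = 0.71
(((w ⊗ y) ⊗ w) ⊕ ¬y) ⊕ x = min(1, 0.71 + 0.39) = min(1, 1.10) = 1.00
¬w = 1 − 0.40 = 0.60
¬¬w = 1 − 0.60 = 0.40
((((w ⊗ y) ⊗ w) ⊕ ¬y) ⊕ x) ⊗ ¬¬w = max(0, 1.00 + 0.40 − 1) = max(0, 0.40) = 0.40
¬(((((w ⊗ y) ⊗ w) ⊕ ¬y) ⊕ x) ⊗ ¬¬w) = 1 − 0.40 = 0.60
¬¬(((((w ⊗ y) ⊗ w) ⊕ ¬y) ⊕ x) ⊗ ¬¬w) = 1 − 0.60 = 0.40
¬¬(((((w ⊗ y) ⊗ w) ⊕ ¬y) ⊕ x) ⊗ ¬¬w) ⊕ z = min(1, 0.40 + 0.64) = min(1, 1.04) = 1.00

1.00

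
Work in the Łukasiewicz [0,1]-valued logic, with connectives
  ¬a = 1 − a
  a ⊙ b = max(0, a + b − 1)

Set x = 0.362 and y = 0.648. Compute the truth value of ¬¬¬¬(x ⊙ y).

0.010

x ⊙ y = max(0, 0.362 + 0.648 − 1) = max(0, 0.010) = 0.010
¬(x ⊙ y) = 1 − 0.010 = 0.990
¬¬(x ⊙ y) = 1 − 0.990 = 0.010
¬¬¬(x ⊙ y) = 1 − 0.010 = 0.990
¬¬¬¬(x ⊙ y) = 1 − 0.990 = 0.010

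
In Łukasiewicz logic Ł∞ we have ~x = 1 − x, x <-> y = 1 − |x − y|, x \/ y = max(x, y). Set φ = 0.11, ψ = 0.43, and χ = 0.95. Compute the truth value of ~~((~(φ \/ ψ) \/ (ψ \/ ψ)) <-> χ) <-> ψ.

0.81

φ \/ ψ = max(0.11, 0.43) = 0.43
~(φ \/ ψ) = 1 − 0.43 = 0.57
ψ \/ ψ = max(0.43, 0.43) = 0.43
~(φ \/ ψ) \/ (ψ \/ ψ) = max(0.57, 0.43) = 0.57
(~(φ \/ ψ) \/ (ψ \/ ψ)) <-> χ = 1 − |0.57 − 0.95| = 1 − 0.38 = 0.62
~((~(φ \/ ψ) \/ (ψ \/ ψ)) <-> χ) = 1 − 0.62 = 0.38
~~((~(φ \/ ψ) \/ (ψ \/ ψ)) <-> χ) = 1 − 0.38 = 0.62
~~((~(φ \/ ψ) \/ (ψ \/ ψ)) <-> χ) <-> ψ = 1 − |0.62 − 0.43| = 1 − 0.19 = 0.81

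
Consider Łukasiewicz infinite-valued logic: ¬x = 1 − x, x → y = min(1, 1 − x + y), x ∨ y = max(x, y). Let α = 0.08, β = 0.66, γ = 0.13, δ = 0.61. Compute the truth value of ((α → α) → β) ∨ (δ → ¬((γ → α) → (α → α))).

α → α = min(1, 1 − 0.08 + 0.08) = min(1, 1.00) = 1.00
(α → α) → β = min(1, 1 − 1.00 + 0.66) = min(1, 0.66) = 0.66
γ → α = min(1, 1 − 0.13 + 0.08) = min(1, 0.95) = 0.95
(γ → α) → (α → α) = min(1, 1 − 0.95 + 1.00) = min(1, 1.05) = 1.00
¬((γ → α) → (α → α)) = 1 − 1.00 = 0.00
δ → ¬((γ → α) → (α → α)) = min(1, 1 − 0.61 + 0.00) = min(1, 0.39) = 0.39
((α → α) → β) ∨ (δ → ¬((γ → α) → (α → α))) = max(0.66, 0.39) = 0.66

0.66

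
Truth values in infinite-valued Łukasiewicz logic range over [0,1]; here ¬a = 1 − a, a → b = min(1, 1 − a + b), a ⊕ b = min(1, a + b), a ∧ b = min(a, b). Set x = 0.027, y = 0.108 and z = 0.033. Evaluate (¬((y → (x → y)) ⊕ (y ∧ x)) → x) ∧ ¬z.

x → y = min(1, 1 − 0.027 + 0.108) = min(1, 1.081) = 1.000
y → (x → y) = min(1, 1 − 0.108 + 1.000) = min(1, 1.892) = 1.000
y ∧ x = min(0.108, 0.027) = 0.027
(y → (x → y)) ⊕ (y ∧ x) = min(1, 1.000 + 0.027) = min(1, 1.027) = 1.000
¬((y → (x → y)) ⊕ (y ∧ x)) = 1 − 1.000 = 0.000
¬((y → (x → y)) ⊕ (y ∧ x)) → x = min(1, 1 − 0.000 + 0.027) = min(1, 1.027) = 1.000
¬z = 1 − 0.033 = 0.967
(¬((y → (x → y)) ⊕ (y ∧ x)) → x) ∧ ¬z = min(1.000, 0.967) = 0.967

0.967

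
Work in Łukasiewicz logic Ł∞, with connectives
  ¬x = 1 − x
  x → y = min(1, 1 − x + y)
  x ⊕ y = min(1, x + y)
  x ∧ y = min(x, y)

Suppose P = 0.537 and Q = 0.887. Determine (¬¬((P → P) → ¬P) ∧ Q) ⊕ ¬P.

0.926

P → P = min(1, 1 − 0.537 + 0.537) = min(1, 1.000) = 1.000
¬P = 1 − 0.537 = 0.463
(P → P) → ¬P = min(1, 1 − 1.000 + 0.463) = min(1, 0.463) = 0.463
¬((P → P) → ¬P) = 1 − 0.463 = 0.537
¬¬((P → P) → ¬P) = 1 − 0.537 = 0.463
¬¬((P → P) → ¬P) ∧ Q = min(0.463, 0.887) = 0.463
(¬¬((P → P) → ¬P) ∧ Q) ⊕ ¬P = min(1, 0.463 + 0.463) = min(1, 0.926) = 0.926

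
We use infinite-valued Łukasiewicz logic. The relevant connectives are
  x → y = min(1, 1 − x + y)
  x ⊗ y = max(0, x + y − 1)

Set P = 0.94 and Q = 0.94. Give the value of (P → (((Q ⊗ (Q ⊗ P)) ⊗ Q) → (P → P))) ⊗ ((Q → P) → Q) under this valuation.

Q ⊗ P = max(0, 0.94 + 0.94 − 1) = max(0, 0.88) = 0.88
Q ⊗ (Q ⊗ P) = max(0, 0.94 + 0.88 − 1) = max(0, 0.82) = 0.82
(Q ⊗ (Q ⊗ P)) ⊗ Q = max(0, 0.82 + 0.94 − 1) = max(0, 0.76) = 0.76
P → P = min(1, 1 − 0.94 + 0.94) = min(1, 1.00) = 1.00
((Q ⊗ (Q ⊗ P)) ⊗ Q) → (P → P) = min(1, 1 − 0.76 + 1.00) = min(1, 1.24) = 1.00
P → (((Q ⊗ (Q ⊗ P)) ⊗ Q) → (P → P)) = min(1, 1 − 0.94 + 1.00) = min(1, 1.06) = 1.00
Q → P = min(1, 1 − 0.94 + 0.94) = min(1, 1.00) = 1.00
(Q → P) → Q = min(1, 1 − 1.00 + 0.94) = min(1, 0.94) = 0.94
(P → (((Q ⊗ (Q ⊗ P)) ⊗ Q) → (P → P))) ⊗ ((Q → P) → Q) = max(0, 1.00 + 0.94 − 1) = max(0, 0.94) = 0.94

0.94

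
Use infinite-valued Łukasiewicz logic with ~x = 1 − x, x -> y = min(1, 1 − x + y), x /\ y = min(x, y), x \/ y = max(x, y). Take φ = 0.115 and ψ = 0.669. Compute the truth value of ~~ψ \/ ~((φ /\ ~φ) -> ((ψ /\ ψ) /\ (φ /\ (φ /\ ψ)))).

0.669

~ψ = 1 − 0.669 = 0.331
~~ψ = 1 − 0.331 = 0.669
~φ = 1 − 0.115 = 0.885
φ /\ ~φ = min(0.115, 0.885) = 0.115
ψ /\ ψ = min(0.669, 0.669) = 0.669
φ /\ ψ = min(0.115, 0.669) = 0.115
φ /\ (φ /\ ψ) = min(0.115, 0.115) = 0.115
(ψ /\ ψ) /\ (φ /\ (φ /\ ψ)) = min(0.669, 0.115) = 0.115
(φ /\ ~φ) -> ((ψ /\ ψ) /\ (φ /\ (φ /\ ψ))) = min(1, 1 − 0.115 + 0.115) = min(1, 1.000) = 1.000
~((φ /\ ~φ) -> ((ψ /\ ψ) /\ (φ /\ (φ /\ ψ)))) = 1 − 1.000 = 0.000
~~ψ \/ ~((φ /\ ~φ) -> ((ψ /\ ψ) /\ (φ /\ (φ /\ ψ)))) = max(0.669, 0.000) = 0.669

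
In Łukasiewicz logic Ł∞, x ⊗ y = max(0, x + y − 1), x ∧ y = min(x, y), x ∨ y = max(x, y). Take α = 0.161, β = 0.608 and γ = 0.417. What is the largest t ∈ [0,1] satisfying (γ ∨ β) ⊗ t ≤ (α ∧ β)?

0.553

γ ∨ β = max(0.417, 0.608) = 0.608
So the left factor is γ ∨ β = 0.608.
α ∧ β = min(0.161, 0.608) = 0.161
So the right-hand bound is α ∧ β = 0.161.
The residuum of the Łukasiewicz t-norm gives the supremum: min(1, 1 − 0.608 + 0.161).
1 − 0.608 + 0.161 = 0.553, so t = min(1, 0.553) = 0.553.
Check: 0.608 ⊗ 0.553 = max(0, 0.161) = 0.161 ≤ 0.161.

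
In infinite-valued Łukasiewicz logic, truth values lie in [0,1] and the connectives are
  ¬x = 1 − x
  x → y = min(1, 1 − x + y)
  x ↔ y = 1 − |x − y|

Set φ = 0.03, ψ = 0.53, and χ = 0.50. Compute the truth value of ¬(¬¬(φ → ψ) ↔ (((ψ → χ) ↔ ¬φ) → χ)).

0.50

φ → ψ = min(1, 1 − 0.03 + 0.53) = min(1, 1.50) = 1.00
¬(φ → ψ) = 1 − 1.00 = 0.00
¬¬(φ → ψ) = 1 − 0.00 = 1.00
ψ → χ = min(1, 1 − 0.53 + 0.50) = min(1, 0.97) = 0.97
¬φ = 1 − 0.03 = 0.97
(ψ → χ) ↔ ¬φ = 1 − |0.97 − 0.97| = 1 − 0.00 = 1.00
((ψ → χ) ↔ ¬φ) → χ = min(1, 1 − 1.00 + 0.50) = min(1, 0.50) = 0.50
¬¬(φ → ψ) ↔ (((ψ → χ) ↔ ¬φ) → χ) = 1 − |1.00 − 0.50| = 1 − 0.50 = 0.50
¬(¬¬(φ → ψ) ↔ (((ψ → χ) ↔ ¬φ) → χ)) = 1 − 0.50 = 0.50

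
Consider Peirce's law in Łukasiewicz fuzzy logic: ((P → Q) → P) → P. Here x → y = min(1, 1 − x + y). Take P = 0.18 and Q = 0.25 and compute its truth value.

P → Q = min(1, 1 − 0.18 + 0.25) = min(1, 1.07) = 1.00
(P → Q) → P = min(1, 1 − 1.00 + 0.18) = min(1, 0.18) = 0.18
((P → Q) → P) → P = min(1, 1 − 0.18 + 0.18) = min(1, 1.00) = 1.00

1.00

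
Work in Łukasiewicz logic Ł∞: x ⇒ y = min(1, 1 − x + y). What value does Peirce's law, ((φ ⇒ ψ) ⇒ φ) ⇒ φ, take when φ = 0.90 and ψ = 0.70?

0.90

φ ⇒ ψ = min(1, 1 − 0.90 + 0.70) = min(1, 0.80) = 0.80
(φ ⇒ ψ) ⇒ φ = min(1, 1 − 0.80 + 0.90) = min(1, 1.10) = 1.00
((φ ⇒ ψ) ⇒ φ) ⇒ φ = min(1, 1 − 1.00 + 0.90) = min(1, 0.90) = 0.90
(The value 0.90 < 1 shows this instance is not satisfied; not a Ł∞-tautology in general.)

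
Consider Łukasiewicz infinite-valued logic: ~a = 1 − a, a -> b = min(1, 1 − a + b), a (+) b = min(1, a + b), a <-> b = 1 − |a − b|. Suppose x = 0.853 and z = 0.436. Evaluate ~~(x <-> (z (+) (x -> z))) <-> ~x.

0.294

x -> z = min(1, 1 − 0.853 + 0.436) = min(1, 0.583) = 0.583
z (+) (x -> z) = min(1, 0.436 + 0.583) = min(1, 1.019) = 1.000
x <-> (z (+) (x -> z)) = 1 − |0.853 − 1.000| = 1 − 0.147 = 0.853
~(x <-> (z (+) (x -> z))) = 1 − 0.853 = 0.147
~~(x <-> (z (+) (x -> z))) = 1 − 0.147 = 0.853
~x = 1 − 0.853 = 0.147
~~(x <-> (z (+) (x -> z))) <-> ~x = 1 − |0.853 − 0.147| = 1 − 0.706 = 0.294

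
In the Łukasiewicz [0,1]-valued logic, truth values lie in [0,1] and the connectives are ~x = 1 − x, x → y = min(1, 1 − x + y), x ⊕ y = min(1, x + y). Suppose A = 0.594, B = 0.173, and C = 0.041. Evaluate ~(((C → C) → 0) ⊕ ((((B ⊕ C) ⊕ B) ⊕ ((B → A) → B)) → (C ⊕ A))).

C → C = min(1, 1 − 0.041 + 0.041) = min(1, 1.000) = 1.000
(C → C) → 0 = min(1, 1 − 1.000 + 0.000) = min(1, 0.000) = 0.000
B ⊕ C = min(1, 0.173 + 0.041) = min(1, 0.214) = 0.214
(B ⊕ C) ⊕ B = min(1, 0.214 + 0.173) = min(1, 0.387) = 0.387
B → A = min(1, 1 − 0.173 + 0.594) = min(1, 1.421) = 1.000
(B → A) → B = min(1, 1 − 1.000 + 0.173) = min(1, 0.173) = 0.173
((B ⊕ C) ⊕ B) ⊕ ((B → A) → B) = min(1, 0.387 + 0.173) = min(1, 0.560) = 0.560
C ⊕ A = min(1, 0.041 + 0.594) = min(1, 0.635) = 0.635
(((B ⊕ C) ⊕ B) ⊕ ((B → A) → B)) → (C ⊕ A) = min(1, 1 − 0.560 + 0.635) = min(1, 1.075) = 1.000
((C → C) → 0) ⊕ ((((B ⊕ C) ⊕ B) ⊕ ((B → A) → B)) → (C ⊕ A)) = min(1, 0.000 + 1.000) = min(1, 1.000) = 1.000
~(((C → C) → 0) ⊕ ((((B ⊕ C) ⊕ B) ⊕ ((B → A) → B)) → (C ⊕ A))) = 1 − 1.000 = 0.000

0.000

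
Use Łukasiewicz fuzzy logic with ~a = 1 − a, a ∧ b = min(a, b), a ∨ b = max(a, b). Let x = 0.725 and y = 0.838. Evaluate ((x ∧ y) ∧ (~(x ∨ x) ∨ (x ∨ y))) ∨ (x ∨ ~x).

x ∧ y = min(0.725, 0.838) = 0.725
x ∨ x = max(0.725, 0.725) = 0.725
~(x ∨ x) = 1 − 0.725 = 0.275
x ∨ y = max(0.725, 0.838) = 0.838
~(x ∨ x) ∨ (x ∨ y) = max(0.275, 0.838) = 0.838
(x ∧ y) ∧ (~(x ∨ x) ∨ (x ∨ y)) = min(0.725, 0.838) = 0.725
~x = 1 − 0.725 = 0.275
x ∨ ~x = max(0.725, 0.275) = 0.725
((x ∧ y) ∧ (~(x ∨ x) ∨ (x ∨ y))) ∨ (x ∨ ~x) = max(0.725, 0.725) = 0.725

0.725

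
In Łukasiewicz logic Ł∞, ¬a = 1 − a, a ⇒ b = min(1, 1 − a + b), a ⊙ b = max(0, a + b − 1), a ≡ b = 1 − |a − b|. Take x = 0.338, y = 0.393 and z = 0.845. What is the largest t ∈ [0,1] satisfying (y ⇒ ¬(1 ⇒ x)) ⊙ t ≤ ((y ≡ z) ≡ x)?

0.790

1 ⇒ x = min(1, 1 − 1.000 + 0.338) = min(1, 0.338) = 0.338
¬(1 ⇒ x) = 1 − 0.338 = 0.662
y ⇒ ¬(1 ⇒ x) = min(1, 1 − 0.393 + 0.662) = min(1, 1.269) = 1.000
So the left factor is y ⇒ ¬(1 ⇒ x) = 1.000.
y ≡ z = 1 − |0.393 − 0.845| = 1 − 0.452 = 0.548
(y ≡ z) ≡ x = 1 − |0.548 − 0.338| = 1 − 0.210 = 0.790
So the right-hand bound is (y ≡ z) ≡ x = 0.790.
The residuum of the Łukasiewicz t-norm gives the supremum: min(1, 1 − 1.000 + 0.790).
1 − 1.000 + 0.790 = 0.790, so t = min(1, 0.790) = 0.790.
Check: 1.000 ⊙ 0.790 = max(0, 0.790) = 0.790 ≤ 0.790.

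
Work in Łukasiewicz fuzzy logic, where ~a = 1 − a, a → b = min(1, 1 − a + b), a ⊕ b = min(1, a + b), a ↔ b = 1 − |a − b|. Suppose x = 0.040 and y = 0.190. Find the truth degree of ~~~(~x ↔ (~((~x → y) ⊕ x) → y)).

0.500

~x = 1 − 0.040 = 0.960
~x → y = min(1, 1 − 0.960 + 0.190) = min(1, 0.230) = 0.230
(~x → y) ⊕ x = min(1, 0.230 + 0.040) = min(1, 0.270) = 0.270
~((~x → y) ⊕ x) = 1 − 0.270 = 0.730
~((~x → y) ⊕ x) → y = min(1, 1 − 0.730 + 0.190) = min(1, 0.460) = 0.460
~x ↔ (~((~x → y) ⊕ x) → y) = 1 − |0.960 − 0.460| = 1 − 0.500 = 0.500
~(~x ↔ (~((~x → y) ⊕ x) → y)) = 1 − 0.500 = 0.500
~~(~x ↔ (~((~x → y) ⊕ x) → y)) = 1 − 0.500 = 0.500
~~~(~x ↔ (~((~x → y) ⊕ x) → y)) = 1 − 0.500 = 0.500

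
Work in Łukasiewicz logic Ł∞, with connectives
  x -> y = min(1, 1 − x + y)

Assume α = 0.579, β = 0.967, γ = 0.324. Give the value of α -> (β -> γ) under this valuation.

0.778

β -> γ = min(1, 1 − 0.967 + 0.324) = min(1, 0.357) = 0.357
α -> (β -> γ) = min(1, 1 − 0.579 + 0.357) = min(1, 0.778) = 0.778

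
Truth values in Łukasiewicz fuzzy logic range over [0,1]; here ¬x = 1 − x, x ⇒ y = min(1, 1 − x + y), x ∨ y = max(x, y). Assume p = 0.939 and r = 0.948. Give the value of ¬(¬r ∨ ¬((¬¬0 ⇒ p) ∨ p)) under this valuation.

0.948

¬r = 1 − 0.948 = 0.052
¬0 = 1 − 0.000 = 1.000
¬¬0 = 1 − 1.000 = 0.000
¬¬0 ⇒ p = min(1, 1 − 0.000 + 0.939) = min(1, 1.939) = 1.000
(¬¬0 ⇒ p) ∨ p = max(1.000, 0.939) = 1.000
¬((¬¬0 ⇒ p) ∨ p) = 1 − 1.000 = 0.000
¬r ∨ ¬((¬¬0 ⇒ p) ∨ p) = max(0.052, 0.000) = 0.052
¬(¬r ∨ ¬((¬¬0 ⇒ p) ∨ p)) = 1 − 0.052 = 0.948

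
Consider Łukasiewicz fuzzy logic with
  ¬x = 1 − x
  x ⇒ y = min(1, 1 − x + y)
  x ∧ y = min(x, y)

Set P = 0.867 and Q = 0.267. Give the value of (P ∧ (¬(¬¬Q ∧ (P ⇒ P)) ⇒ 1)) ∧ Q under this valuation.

¬Q = 1 − 0.267 = 0.733
¬¬Q = 1 − 0.733 = 0.267
P ⇒ P = min(1, 1 − 0.867 + 0.867) = min(1, 1.000) = 1.000
¬¬Q ∧ (P ⇒ P) = min(0.267, 1.000) = 0.267
¬(¬¬Q ∧ (P ⇒ P)) = 1 − 0.267 = 0.733
¬(¬¬Q ∧ (P ⇒ P)) ⇒ 1 = min(1, 1 − 0.733 + 1.000) = min(1, 1.267) = 1.000
P ∧ (¬(¬¬Q ∧ (P ⇒ P)) ⇒ 1) = min(0.867, 1.000) = 0.867
(P ∧ (¬(¬¬Q ∧ (P ⇒ P)) ⇒ 1)) ∧ Q = min(0.867, 0.267) = 0.267

0.267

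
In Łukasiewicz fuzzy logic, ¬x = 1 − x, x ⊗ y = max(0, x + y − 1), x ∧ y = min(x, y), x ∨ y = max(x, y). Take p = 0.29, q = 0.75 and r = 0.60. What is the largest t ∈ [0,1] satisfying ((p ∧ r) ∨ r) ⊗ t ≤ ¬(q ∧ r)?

0.80

p ∧ r = min(0.29, 0.60) = 0.29
(p ∧ r) ∨ r = max(0.29, 0.60) = 0.60
So the left factor is (p ∧ r) ∨ r = 0.60.
q ∧ r = min(0.75, 0.60) = 0.60
¬(q ∧ r) = 1 − 0.60 = 0.40
So the right-hand bound is ¬(q ∧ r) = 0.40.
The residuum of the Łukasiewicz t-norm gives the supremum: min(1, 1 − 0.60 + 0.40).
1 − 0.60 + 0.40 = 0.80, so t = min(1, 0.80) = 0.80.
Check: 0.60 ⊗ 0.80 = max(0, 0.40) = 0.40 ≤ 0.40.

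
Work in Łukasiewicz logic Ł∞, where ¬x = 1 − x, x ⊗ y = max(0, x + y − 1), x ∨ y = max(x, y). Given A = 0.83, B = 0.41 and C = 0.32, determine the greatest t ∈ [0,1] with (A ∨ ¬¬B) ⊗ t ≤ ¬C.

0.85

¬B = 1 − 0.41 = 0.59
¬¬B = 1 − 0.59 = 0.41
A ∨ ¬¬B = max(0.83, 0.41) = 0.83
So the left factor is A ∨ ¬¬B = 0.83.
¬C = 1 − 0.32 = 0.68
So the right-hand bound is ¬C = 0.68.
The residuum of the Łukasiewicz t-norm gives the supremum: min(1, 1 − 0.83 + 0.68).
1 − 0.83 + 0.68 = 0.85, so t = min(1, 0.85) = 0.85.
Check: 0.83 ⊗ 0.85 = max(0, 0.68) = 0.68 ≤ 0.68.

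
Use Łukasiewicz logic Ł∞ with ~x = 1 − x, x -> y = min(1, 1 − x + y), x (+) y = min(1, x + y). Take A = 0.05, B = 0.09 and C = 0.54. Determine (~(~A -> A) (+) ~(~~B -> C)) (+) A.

~A = 1 − 0.05 = 0.95
~A -> A = min(1, 1 − 0.95 + 0.05) = min(1, 0.10) = 0.10
~(~A -> A) = 1 − 0.10 = 0.90
~B = 1 − 0.09 = 0.91
~~B = 1 − 0.91 = 0.09
~~B -> C = min(1, 1 − 0.09 + 0.54) = min(1, 1.45) = 1.00
~(~~B -> C) = 1 − 1.00 = 0.00
~(~A -> A) (+) ~(~~B -> C) = min(1, 0.90 + 0.00) = min(1, 0.90) = 0.90
(~(~A -> A) (+) ~(~~B -> C)) (+) A = min(1, 0.90 + 0.05) = min(1, 0.95) = 0.95

0.95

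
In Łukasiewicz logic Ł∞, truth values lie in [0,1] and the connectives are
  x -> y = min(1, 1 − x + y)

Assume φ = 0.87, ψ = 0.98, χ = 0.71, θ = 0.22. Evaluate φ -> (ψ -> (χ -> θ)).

0.66

χ -> θ = min(1, 1 − 0.71 + 0.22) = min(1, 0.51) = 0.51
ψ -> (χ -> θ) = min(1, 1 − 0.98 + 0.51) = min(1, 0.53) = 0.53
φ -> (ψ -> (χ -> θ)) = min(1, 1 − 0.87 + 0.53) = min(1, 0.66) = 0.66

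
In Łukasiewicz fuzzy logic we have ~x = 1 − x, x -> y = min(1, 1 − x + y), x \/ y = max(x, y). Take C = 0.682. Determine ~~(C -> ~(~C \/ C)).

0.636

~C = 1 − 0.682 = 0.318
~C \/ C = max(0.318, 0.682) = 0.682
~(~C \/ C) = 1 − 0.682 = 0.318
C -> ~(~C \/ C) = min(1, 1 − 0.682 + 0.318) = min(1, 0.636) = 0.636
~(C -> ~(~C \/ C)) = 1 − 0.636 = 0.364
~~(C -> ~(~C \/ C)) = 1 − 0.364 = 0.636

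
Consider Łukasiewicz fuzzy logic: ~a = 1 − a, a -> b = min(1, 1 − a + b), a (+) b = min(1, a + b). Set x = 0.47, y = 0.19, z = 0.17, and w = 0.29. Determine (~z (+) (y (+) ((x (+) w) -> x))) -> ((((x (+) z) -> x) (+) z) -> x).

~z = 1 − 0.17 = 0.83
x (+) w = min(1, 0.47 + 0.29) = min(1, 0.76) = 0.76
(x (+) w) -> x = min(1, 1 − 0.76 + 0.47) = min(1, 0.71) = 0.71
y (+) ((x (+) w) -> x) = min(1, 0.19 + 0.71) = min(1, 0.90) = 0.90
~z (+) (y (+) ((x (+) w) -> x)) = min(1, 0.83 + 0.90) = min(1, 1.73) = 1.00
x (+) z = min(1, 0.47 + 0.17) = min(1, 0.64) = 0.64
(x (+) z) -> x = min(1, 1 − 0.64 + 0.47) = min(1, 0.83) = 0.83
((x (+) z) -> x) (+) z = min(1, 0.83 + 0.17) = min(1, 1.00) = 1.00
(((x (+) z) -> x) (+) z) -> x = min(1, 1 − 1.00 + 0.47) = min(1, 0.47) = 0.47
(~z (+) (y (+) ((x (+) w) -> x))) -> ((((x (+) z) -> x) (+) z) -> x) = min(1, 1 − 1.00 + 0.47) = min(1, 0.47) = 0.47

0.47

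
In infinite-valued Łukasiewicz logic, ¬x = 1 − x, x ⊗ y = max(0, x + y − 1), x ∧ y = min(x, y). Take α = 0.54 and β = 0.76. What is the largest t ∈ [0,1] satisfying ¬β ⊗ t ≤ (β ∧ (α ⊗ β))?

1.00

¬β = 1 − 0.76 = 0.24
So the left factor is ¬β = 0.24.
α ⊗ β = max(0, 0.54 + 0.76 − 1) = max(0, 0.30) = 0.30
β ∧ (α ⊗ β) = min(0.76, 0.30) = 0.30
So the right-hand bound is β ∧ (α ⊗ β) = 0.30.
The residuum of the Łukasiewicz t-norm gives the supremum: min(1, 1 − 0.24 + 0.30).
1 − 0.24 + 0.30 = 1.06, so t = min(1, 1.06) = 1.00.
Check: 0.24 ⊗ 1.00 = max(0, 0.24) = 0.24 ≤ 0.30.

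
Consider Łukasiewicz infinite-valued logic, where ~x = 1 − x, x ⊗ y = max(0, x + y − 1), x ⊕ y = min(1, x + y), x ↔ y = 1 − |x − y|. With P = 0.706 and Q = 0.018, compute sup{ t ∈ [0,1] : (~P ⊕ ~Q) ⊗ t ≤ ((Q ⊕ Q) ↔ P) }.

0.330

~P = 1 − 0.706 = 0.294
~Q = 1 − 0.018 = 0.982
~P ⊕ ~Q = min(1, 0.294 + 0.982) = min(1, 1.276) = 1.000
So the left factor is ~P ⊕ ~Q = 1.000.
Q ⊕ Q = min(1, 0.018 + 0.018) = min(1, 0.036) = 0.036
(Q ⊕ Q) ↔ P = 1 − |0.036 − 0.706| = 1 − 0.670 = 0.330
So the right-hand bound is (Q ⊕ Q) ↔ P = 0.330.
The residuum of the Łukasiewicz t-norm gives the supremum: min(1, 1 − 1.000 + 0.330).
1 − 1.000 + 0.330 = 0.330, so t = min(1, 0.330) = 0.330.
Check: 1.000 ⊗ 0.330 = max(0, 0.330) = 0.330 ≤ 0.330.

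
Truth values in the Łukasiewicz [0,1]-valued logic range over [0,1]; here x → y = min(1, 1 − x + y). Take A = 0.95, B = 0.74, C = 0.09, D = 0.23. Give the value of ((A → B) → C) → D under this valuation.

0.93

A → B = min(1, 1 − 0.95 + 0.74) = min(1, 0.79) = 0.79
(A → B) → C = min(1, 1 − 0.79 + 0.09) = min(1, 0.30) = 0.30
((A → B) → C) → D = min(1, 1 − 0.30 + 0.23) = min(1, 0.93) = 0.93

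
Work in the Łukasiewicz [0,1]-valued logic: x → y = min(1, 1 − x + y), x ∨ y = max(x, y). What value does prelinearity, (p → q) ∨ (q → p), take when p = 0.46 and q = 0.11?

p → q = min(1, 1 − 0.46 + 0.11) = min(1, 0.65) = 0.65
q → p = min(1, 1 − 0.11 + 0.46) = min(1, 1.35) = 1.00
(p → q) ∨ (q → p) = max(0.65, 1.00) = 1.00
(As expected: a Ł∞-tautology — holds in every MV-chain.)

1.00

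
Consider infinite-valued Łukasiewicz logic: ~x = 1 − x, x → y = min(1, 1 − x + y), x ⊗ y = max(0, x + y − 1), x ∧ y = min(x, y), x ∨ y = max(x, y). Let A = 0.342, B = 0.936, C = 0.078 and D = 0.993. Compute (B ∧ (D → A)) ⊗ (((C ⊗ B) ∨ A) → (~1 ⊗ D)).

0.007

D → A = min(1, 1 − 0.993 + 0.342) = min(1, 0.349) = 0.349
B ∧ (D → A) = min(0.936, 0.349) = 0.349
C ⊗ B = max(0, 0.078 + 0.936 − 1) = max(0, 0.014) = 0.014
(C ⊗ B) ∨ A = max(0.014, 0.342) = 0.342
~1 = 1 − 1.000 = 0.000
~1 ⊗ D = max(0, 0.000 + 0.993 − 1) = max(0, -0.007) = 0.000
((C ⊗ B) ∨ A) → (~1 ⊗ D) = min(1, 1 − 0.342 + 0.000) = min(1, 0.658) = 0.658
(B ∧ (D → A)) ⊗ (((C ⊗ B) ∨ A) → (~1 ⊗ D)) = max(0, 0.349 + 0.658 − 1) = max(0, 0.007) = 0.007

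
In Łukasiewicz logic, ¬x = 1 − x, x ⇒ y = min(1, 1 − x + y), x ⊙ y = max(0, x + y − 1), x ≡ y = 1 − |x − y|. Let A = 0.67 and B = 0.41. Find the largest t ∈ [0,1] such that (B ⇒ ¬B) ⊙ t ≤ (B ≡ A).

0.74

¬B = 1 − 0.41 = 0.59
B ⇒ ¬B = min(1, 1 − 0.41 + 0.59) = min(1, 1.18) = 1.00
So the left factor is B ⇒ ¬B = 1.00.
B ≡ A = 1 − |0.41 − 0.67| = 1 − 0.26 = 0.74
So the right-hand bound is B ≡ A = 0.74.
The residuum of the Łukasiewicz t-norm gives the supremum: min(1, 1 − 1.00 + 0.74).
1 − 1.00 + 0.74 = 0.74, so t = min(1, 0.74) = 0.74.
Check: 1.00 ⊙ 0.74 = max(0, 0.74) = 0.74 ≤ 0.74.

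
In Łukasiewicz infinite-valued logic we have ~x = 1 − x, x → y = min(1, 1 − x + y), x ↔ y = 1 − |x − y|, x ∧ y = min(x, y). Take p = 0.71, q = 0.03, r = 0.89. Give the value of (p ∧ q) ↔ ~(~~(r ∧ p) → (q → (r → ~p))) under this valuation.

0.97

p ∧ q = min(0.71, 0.03) = 0.03
r ∧ p = min(0.89, 0.71) = 0.71
~(r ∧ p) = 1 − 0.71 = 0.29
~~(r ∧ p) = 1 − 0.29 = 0.71
~p = 1 − 0.71 = 0.29
r → ~p = min(1, 1 − 0.89 + 0.29) = min(1, 0.40) = 0.40
q → (r → ~p) = min(1, 1 − 0.03 + 0.40) = min(1, 1.37) = 1.00
~~(r ∧ p) → (q → (r → ~p)) = min(1, 1 − 0.71 + 1.00) = min(1, 1.29) = 1.00
~(~~(r ∧ p) → (q → (r → ~p))) = 1 − 1.00 = 0.00
(p ∧ q) ↔ ~(~~(r ∧ p) → (q → (r → ~p))) = 1 − |0.03 − 0.00| = 1 − 0.03 = 0.97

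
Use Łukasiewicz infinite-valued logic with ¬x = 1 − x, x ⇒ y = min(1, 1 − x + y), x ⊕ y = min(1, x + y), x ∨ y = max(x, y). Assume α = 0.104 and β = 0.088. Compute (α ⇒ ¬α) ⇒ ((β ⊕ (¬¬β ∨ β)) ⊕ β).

¬α = 1 − 0.104 = 0.896
α ⇒ ¬α = min(1, 1 − 0.104 + 0.896) = min(1, 1.792) = 1.000
¬β = 1 − 0.088 = 0.912
¬¬β = 1 − 0.912 = 0.088
¬¬β ∨ β = max(0.088, 0.088) = 0.088
β ⊕ (¬¬β ∨ β) = min(1, 0.088 + 0.088) = min(1, 0.176) = 0.176
(β ⊕ (¬¬β ∨ β)) ⊕ β = min(1, 0.176 + 0.088) = min(1, 0.264) = 0.264
(α ⇒ ¬α) ⇒ ((β ⊕ (¬¬β ∨ β)) ⊕ β) = min(1, 1 − 1.000 + 0.264) = min(1, 0.264) = 0.264

0.264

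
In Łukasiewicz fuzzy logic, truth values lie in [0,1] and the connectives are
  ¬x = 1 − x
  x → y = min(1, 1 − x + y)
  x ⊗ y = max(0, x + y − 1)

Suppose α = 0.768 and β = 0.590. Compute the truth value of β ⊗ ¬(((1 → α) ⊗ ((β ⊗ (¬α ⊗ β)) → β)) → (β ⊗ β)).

0.178

1 → α = min(1, 1 − 1.000 + 0.768) = min(1, 0.768) = 0.768
¬α = 1 − 0.768 = 0.232
¬α ⊗ β = max(0, 0.232 + 0.590 − 1) = max(0, -0.178) = 0.000
β ⊗ (¬α ⊗ β) = max(0, 0.590 + 0.000 − 1) = max(0, -0.410) = 0.000
(β ⊗ (¬α ⊗ β)) → β = min(1, 1 − 0.000 + 0.590) = min(1, 1.590) = 1.000
(1 → α) ⊗ ((β ⊗ (¬α ⊗ β)) → β) = max(0, 0.768 + 1.000 − 1) = max(0, 0.768) = 0.768
β ⊗ β = max(0, 0.590 + 0.590 − 1) = max(0, 0.180) = 0.180
((1 → α) ⊗ ((β ⊗ (¬α ⊗ β)) → β)) → (β ⊗ β) = min(1, 1 − 0.768 + 0.180) = min(1, 0.412) = 0.412
¬(((1 → α) ⊗ ((β ⊗ (¬α ⊗ β)) → β)) → (β ⊗ β)) = 1 − 0.412 = 0.588
β ⊗ ¬(((1 → α) ⊗ ((β ⊗ (¬α ⊗ β)) → β)) → (β ⊗ β)) = max(0, 0.590 + 0.588 − 1) = max(0, 0.178) = 0.178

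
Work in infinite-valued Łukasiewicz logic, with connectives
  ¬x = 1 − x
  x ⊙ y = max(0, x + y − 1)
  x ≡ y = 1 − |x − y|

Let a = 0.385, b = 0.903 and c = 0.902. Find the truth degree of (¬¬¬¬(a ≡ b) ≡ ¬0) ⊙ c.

0.384

a ≡ b = 1 − |0.385 − 0.903| = 1 − 0.518 = 0.482
¬(a ≡ b) = 1 − 0.482 = 0.518
¬¬(a ≡ b) = 1 − 0.518 = 0.482
¬¬¬(a ≡ b) = 1 − 0.482 = 0.518
¬¬¬¬(a ≡ b) = 1 − 0.518 = 0.482
¬0 = 1 − 0.000 = 1.000
¬¬¬¬(a ≡ b) ≡ ¬0 = 1 − |0.482 − 1.000| = 1 − 0.518 = 0.482
(¬¬¬¬(a ≡ b) ≡ ¬0) ⊙ c = max(0, 0.482 + 0.902 − 1) = max(0, 0.384) = 0.384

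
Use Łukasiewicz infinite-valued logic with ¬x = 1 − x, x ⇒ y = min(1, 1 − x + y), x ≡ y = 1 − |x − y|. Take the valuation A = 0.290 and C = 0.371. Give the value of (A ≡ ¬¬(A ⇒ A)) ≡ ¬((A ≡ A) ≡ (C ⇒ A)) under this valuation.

A ⇒ A = min(1, 1 − 0.290 + 0.290) = min(1, 1.000) = 1.000
¬(A ⇒ A) = 1 − 1.000 = 0.000
¬¬(A ⇒ A) = 1 − 0.000 = 1.000
A ≡ ¬¬(A ⇒ A) = 1 − |0.290 − 1.000| = 1 − 0.710 = 0.290
A ≡ A = 1 − |0.290 − 0.290| = 1 − 0.000 = 1.000
C ⇒ A = min(1, 1 − 0.371 + 0.290) = min(1, 0.919) = 0.919
(A ≡ A) ≡ (C ⇒ A) = 1 − |1.000 − 0.919| = 1 − 0.081 = 0.919
¬((A ≡ A) ≡ (C ⇒ A)) = 1 − 0.919 = 0.081
(A ≡ ¬¬(A ⇒ A)) ≡ ¬((A ≡ A) ≡ (C ⇒ A)) = 1 − |0.290 − 0.081| = 1 − 0.209 = 0.791

0.791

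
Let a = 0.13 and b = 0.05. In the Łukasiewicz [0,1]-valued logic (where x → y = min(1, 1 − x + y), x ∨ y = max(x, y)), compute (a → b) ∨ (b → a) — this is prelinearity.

1.00

a → b = min(1, 1 − 0.13 + 0.05) = min(1, 0.92) = 0.92
b → a = min(1, 1 − 0.05 + 0.13) = min(1, 1.08) = 1.00
(a → b) ∨ (b → a) = max(0.92, 1.00) = 1.00
(As expected: a Ł∞-tautology — holds in every MV-chain.)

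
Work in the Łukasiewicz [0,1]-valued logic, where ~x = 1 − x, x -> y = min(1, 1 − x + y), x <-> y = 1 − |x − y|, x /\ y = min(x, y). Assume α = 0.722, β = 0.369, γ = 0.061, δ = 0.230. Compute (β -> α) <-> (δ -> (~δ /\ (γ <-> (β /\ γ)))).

1.000

β -> α = min(1, 1 − 0.369 + 0.722) = min(1, 1.353) = 1.000
~δ = 1 − 0.230 = 0.770
β /\ γ = min(0.369, 0.061) = 0.061
γ <-> (β /\ γ) = 1 − |0.061 − 0.061| = 1 − 0.000 = 1.000
~δ /\ (γ <-> (β /\ γ)) = min(0.770, 1.000) = 0.770
δ -> (~δ /\ (γ <-> (β /\ γ))) = min(1, 1 − 0.230 + 0.770) = min(1, 1.540) = 1.000
(β -> α) <-> (δ -> (~δ /\ (γ <-> (β /\ γ)))) = 1 − |1.000 − 1.000| = 1 − 0.000 = 1.000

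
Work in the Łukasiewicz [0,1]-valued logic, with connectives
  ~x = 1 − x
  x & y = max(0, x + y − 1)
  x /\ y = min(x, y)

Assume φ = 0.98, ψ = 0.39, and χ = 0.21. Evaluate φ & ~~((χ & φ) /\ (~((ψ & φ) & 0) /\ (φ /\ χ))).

0.17

χ & φ = max(0, 0.21 + 0.98 − 1) = max(0, 0.19) = 0.19
ψ & φ = max(0, 0.39 + 0.98 − 1) = max(0, 0.37) = 0.37
(ψ & φ) & 0 = max(0, 0.37 + 0.00 − 1) = max(0, -0.63) = 0.00
~((ψ & φ) & 0) = 1 − 0.00 = 1.00
φ /\ χ = min(0.98, 0.21) = 0.21
~((ψ & φ) & 0) /\ (φ /\ χ) = min(1.00, 0.21) = 0.21
(χ & φ) /\ (~((ψ & φ) & 0) /\ (φ /\ χ)) = min(0.19, 0.21) = 0.19
~((χ & φ) /\ (~((ψ & φ) & 0) /\ (φ /\ χ))) = 1 − 0.19 = 0.81
~~((χ & φ) /\ (~((ψ & φ) & 0) /\ (φ /\ χ))) = 1 − 0.81 = 0.19
φ & ~~((χ & φ) /\ (~((ψ & φ) & 0) /\ (φ /\ χ))) = max(0, 0.98 + 0.19 − 1) = max(0, 0.17) = 0.17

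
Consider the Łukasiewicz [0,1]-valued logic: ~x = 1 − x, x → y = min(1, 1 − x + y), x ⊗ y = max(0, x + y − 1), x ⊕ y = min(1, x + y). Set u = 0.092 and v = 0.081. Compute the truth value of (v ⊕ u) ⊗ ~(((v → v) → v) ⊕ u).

0.000

v ⊕ u = min(1, 0.081 + 0.092) = min(1, 0.173) = 0.173
v → v = min(1, 1 − 0.081 + 0.081) = min(1, 1.000) = 1.000
(v → v) → v = min(1, 1 − 1.000 + 0.081) = min(1, 0.081) = 0.081
((v → v) → v) ⊕ u = min(1, 0.081 + 0.092) = min(1, 0.173) = 0.173
~(((v → v) → v) ⊕ u) = 1 − 0.173 = 0.827
(v ⊕ u) ⊗ ~(((v → v) → v) ⊕ u) = max(0, 0.173 + 0.827 − 1) = max(0, 0.000) = 0.000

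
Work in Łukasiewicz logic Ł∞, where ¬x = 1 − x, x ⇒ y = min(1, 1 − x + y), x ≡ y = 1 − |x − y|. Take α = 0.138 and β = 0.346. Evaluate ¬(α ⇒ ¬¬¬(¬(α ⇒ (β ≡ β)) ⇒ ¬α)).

0.138

β ≡ β = 1 − |0.346 − 0.346| = 1 − 0.000 = 1.000
α ⇒ (β ≡ β) = min(1, 1 − 0.138 + 1.000) = min(1, 1.862) = 1.000
¬(α ⇒ (β ≡ β)) = 1 − 1.000 = 0.000
¬α = 1 − 0.138 = 0.862
¬(α ⇒ (β ≡ β)) ⇒ ¬α = min(1, 1 − 0.000 + 0.862) = min(1, 1.862) = 1.000
¬(¬(α ⇒ (β ≡ β)) ⇒ ¬α) = 1 − 1.000 = 0.000
¬¬(¬(α ⇒ (β ≡ β)) ⇒ ¬α) = 1 − 0.000 = 1.000
¬¬¬(¬(α ⇒ (β ≡ β)) ⇒ ¬α) = 1 − 1.000 = 0.000
α ⇒ ¬¬¬(¬(α ⇒ (β ≡ β)) ⇒ ¬α) = min(1, 1 − 0.138 + 0.000) = min(1, 0.862) = 0.862
¬(α ⇒ ¬¬¬(¬(α ⇒ (β ≡ β)) ⇒ ¬α)) = 1 − 0.862 = 0.138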